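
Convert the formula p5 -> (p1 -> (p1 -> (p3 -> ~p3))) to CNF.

~p5 | ~p1 | ~p3

p5 -> (p1 -> (p1 -> (p3 -> ~p3)))
= ~p5 | (p1 -> (p1 -> (p3 -> ~p3)))   (eliminate ->)
= ~p5 | ~p1 | (p1 -> (p3 -> ~p3))   (eliminate ->)
= ~p5 | ~p1 | ~p1 | (p3 -> ~p3)   (eliminate ->)
= ~p5 | ~p1 | ~p1 | ~p3 | ~p3   (eliminate ->)
= ~p5 | ~p1 | ~p3   (simplify)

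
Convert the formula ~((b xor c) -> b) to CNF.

(b | c) & ~b

~((b xor c) -> b)
= ~(~(b xor c) | b)   (eliminate ->)
= ~(~((b | c) & ~(b & c)) | b)   (expand xor)
= ~~((b | c) & ~(b & c)) & ~b   (De Morgan)
= (b | c) & ~(b & c) & ~b   (double negation)
= (b | c) & (~b | ~c) & ~b   (De Morgan)
= (b | c) & ~b   (simplify)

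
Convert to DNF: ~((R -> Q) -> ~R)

Q & R

~((R -> Q) -> ~R)
≡ ~(~(R -> Q) | ~R)   [eliminate ->]
≡ ~(~(~R | Q) | ~R)   [eliminate ->]
≡ ~~(~R | Q) & ~~R   [De Morgan]
≡ (~R | Q) & ~~R   [double negation]
≡ (~R | Q) & R   [double negation]
≡ (~R & R) | (Q & R)   [distribute & over |]
≡ Q & R   [simplify]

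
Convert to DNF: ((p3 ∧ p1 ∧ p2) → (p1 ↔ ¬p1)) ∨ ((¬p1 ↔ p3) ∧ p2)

((p3 ∧ p1 ∧ p2) → (p1 ↔ ¬p1)) ∨ ((¬p1 ↔ p3) ∧ p2)
≡ ¬(p3 ∧ p1 ∧ p2) ∨ (p1 ↔ ¬p1) ∨ ((¬p1 ↔ p3) ∧ p2)   (eliminate →)
≡ ¬(p3 ∧ p1 ∧ p2) ∨ ((p1 → ¬p1) ∧ (¬p1 → p1)) ∨ ((¬p1 ↔ p3) ∧ p2)   (eliminate ↔)
≡ ¬(p3 ∧ p1 ∧ p2) ∨ ((¬p1 ∨ ¬p1) ∧ (¬p1 → p1)) ∨ ((¬p1 ↔ p3) ∧ p2)   (eliminate →)
≡ ¬(p3 ∧ p1 ∧ p2) ∨ ((¬p1 ∨ ¬p1) ∧ (¬¬p1 ∨ p1)) ∨ ((¬p1 ↔ p3) ∧ p2)   (eliminate →)
≡ ¬(p3 ∧ p1 ∧ p2) ∨ ((¬p1 ∨ ¬p1) ∧ (¬¬p1 ∨ p1)) ∨ ((¬p1 → p3) ∧ (p3 → ¬p1) ∧ p2)   (eliminate ↔)
≡ ¬(p3 ∧ p1 ∧ p2) ∨ ((¬p1 ∨ ¬p1) ∧ (¬¬p1 ∨ p1)) ∨ ((¬¬p1 ∨ p3) ∧ (p3 → ¬p1) ∧ p2)   (eliminate →)
≡ ¬(p3 ∧ p1 ∧ p2) ∨ ((¬p1 ∨ ¬p1) ∧ (¬¬p1 ∨ p1)) ∨ ((¬¬p1 ∨ p3) ∧ (¬p3 ∨ ¬p1) ∧ p2)   (eliminate →)
≡ ¬p3 ∨ ¬p1 ∨ ¬p2 ∨ ((¬p1 ∨ ¬p1) ∧ (¬¬p1 ∨ p1)) ∨ ((¬¬p1 ∨ p3) ∧ (¬p3 ∨ ¬p1) ∧ p2)   (De Morgan)
≡ ¬p3 ∨ ¬p1 ∨ ¬p2 ∨ ((¬p1 ∨ ¬p1) ∧ (p1 ∨ p1)) ∨ ((¬¬p1 ∨ p3) ∧ (¬p3 ∨ ¬p1) ∧ p2)   (double negation)
≡ ¬p3 ∨ ¬p1 ∨ ¬p2 ∨ ((¬p1 ∨ ¬p1) ∧ (p1 ∨ p1)) ∨ ((p1 ∨ p3) ∧ (¬p3 ∨ ¬p1) ∧ p2)   (double negation)
≡ ¬p3 ∨ ¬p1 ∨ ¬p2 ∨ (¬p1 ∧ p1) ∨ (¬p1 ∧ p1) ∨ (¬p1 ∧ p1) ∨ (¬p1 ∧ p1) ∨ (p1 ∧ ¬p3 ∧ p2) ∨ (p1 ∧ ¬p1 ∧ p2) ∨ (p3 ∧ ¬p3 ∧ p2) ∨ (p3 ∧ ¬p1 ∧ p2)   (distribute ∧ over ∨)
≡ ¬p3 ∨ ¬p1 ∨ ¬p2   (simplify)

¬p3 ∨ ¬p1 ∨ ¬p2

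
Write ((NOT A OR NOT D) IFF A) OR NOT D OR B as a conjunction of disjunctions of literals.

(A OR NOT D OR B) AND (NOT A OR NOT D OR B)

((NOT A OR NOT D) IFF A) OR NOT D OR B
= (((NOT A OR NOT D) IMPLIES A) AND (A IMPLIES (NOT A OR NOT D))) OR NOT D OR B   (eliminate IFF)
= ((NOT (NOT A OR NOT D) OR A) AND (A IMPLIES (NOT A OR NOT D))) OR NOT D OR B   (eliminate IMPLIES)
= ((NOT (NOT A OR NOT D) OR A) AND (NOT A OR NOT A OR NOT D)) OR NOT D OR B   (eliminate IMPLIES)
= (((NOT NOT A AND NOT NOT D) OR A) AND (NOT A OR NOT A OR NOT D)) OR NOT D OR B   (De Morgan)
= (((A AND NOT NOT D) OR A) AND (NOT A OR NOT A OR NOT D)) OR NOT D OR B   (double negation)
= (((A AND D) OR A) AND (NOT A OR NOT A OR NOT D)) OR NOT D OR B   (double negation)
= (A OR A OR NOT D OR B) AND (D OR A OR NOT D OR B) AND (NOT A OR NOT A OR NOT D OR NOT D OR B)   (distribute OR over AND)
= (A OR NOT D OR B) AND (NOT A OR NOT D OR B)   (simplify)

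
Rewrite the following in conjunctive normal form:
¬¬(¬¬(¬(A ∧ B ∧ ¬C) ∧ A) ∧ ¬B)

A ∧ ¬B

¬¬(¬¬(¬(A ∧ B ∧ ¬C) ∧ A) ∧ ¬B)
= ¬¬(¬(A ∧ B ∧ ¬C) ∧ A) ∧ ¬B   [double negation]
= ¬(A ∧ B ∧ ¬C) ∧ A ∧ ¬B   [double negation]
= (¬A ∨ ¬B ∨ ¬¬C) ∧ A ∧ ¬B   [De Morgan]
= (¬A ∨ ¬B ∨ C) ∧ A ∧ ¬B   [double negation]
= A ∧ ¬B   [simplify]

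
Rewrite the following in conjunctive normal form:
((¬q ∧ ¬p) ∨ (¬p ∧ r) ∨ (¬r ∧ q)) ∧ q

(¬p ∨ ¬r) ∧ q

((¬q ∧ ¬p) ∨ (¬p ∧ r) ∨ (¬r ∧ q)) ∧ q
⇔ (¬q ∨ ¬p ∨ ¬r) ∧ (¬q ∨ ¬p ∨ q) ∧ (¬q ∨ r ∨ ¬r) ∧ (¬q ∨ r ∨ q) ∧ (¬p ∨ ¬p ∨ ¬r) ∧ (¬p ∨ ¬p ∨ q) ∧ (¬p ∨ r ∨ ¬r) ∧ (¬p ∨ r ∨ q) ∧ q   [distribute ∨ over ∧]
⇔ (¬p ∨ ¬r) ∧ q   [simplify]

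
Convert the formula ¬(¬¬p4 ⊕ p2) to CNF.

¬(¬¬p4 ⊕ p2)
= ¬((¬¬p4 ∨ p2) ∧ ¬(¬¬p4 ∧ p2))   [expand ⊕]
= ¬(¬¬p4 ∨ p2) ∨ ¬¬(¬¬p4 ∧ p2)   [De Morgan]
= (¬¬¬p4 ∧ ¬p2) ∨ ¬¬(¬¬p4 ∧ p2)   [De Morgan]
= (¬p4 ∧ ¬p2) ∨ ¬¬(¬¬p4 ∧ p2)   [double negation]
= (¬p4 ∧ ¬p2) ∨ (¬¬p4 ∧ p2)   [double negation]
= (¬p4 ∧ ¬p2) ∨ (p4 ∧ p2)   [double negation]
= (¬p4 ∨ p4) ∧ (¬p4 ∨ p2) ∧ (¬p2 ∨ p4) ∧ (¬p2 ∨ p2)   [distribute ∨ over ∧]
= (¬p4 ∨ p2) ∧ (¬p2 ∨ p4)   [simplify]

(¬p4 ∨ p2) ∧ (¬p2 ∨ p4)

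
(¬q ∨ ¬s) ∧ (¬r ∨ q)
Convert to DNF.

(¬q ∨ ¬s) ∧ (¬r ∨ q)
≡ (¬q ∧ ¬r) ∨ (¬q ∧ q) ∨ (¬s ∧ ¬r) ∨ (¬s ∧ q)   [distribute ∧ over ∨]
≡ (¬q ∧ ¬r) ∨ (¬s ∧ ¬r) ∨ (¬s ∧ q)   [simplify]

(¬q ∧ ¬r) ∨ (¬s ∧ ¬r) ∨ (¬s ∧ q)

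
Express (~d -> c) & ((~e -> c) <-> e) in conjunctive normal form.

(d | c) & (~c | e)

(~d -> c) & ((~e -> c) <-> e)
≡ (~~d | c) & ((~e -> c) <-> e)   [eliminate ->]
≡ (~~d | c) & ((~e -> c) -> e) & (e -> (~e -> c))   [eliminate <->]
≡ (~~d | c) & (~(~e -> c) | e) & (e -> (~e -> c))   [eliminate ->]
≡ (~~d | c) & (~(~~e | c) | e) & (e -> (~e -> c))   [eliminate ->]
≡ (~~d | c) & (~(~~e | c) | e) & (~e | (~e -> c))   [eliminate ->]
≡ (~~d | c) & (~(~~e | c) | e) & (~e | ~~e | c)   [eliminate ->]
≡ (d | c) & (~(~~e | c) | e) & (~e | ~~e | c)   [double negation]
≡ (d | c) & ((~~~e & ~c) | e) & (~e | ~~e | c)   [De Morgan]
≡ (d | c) & ((~e & ~c) | e) & (~e | ~~e | c)   [double negation]
≡ (d | c) & ((~e & ~c) | e) & (~e | e | c)   [double negation]
≡ (d | c) & (~e | e) & (~c | e) & (~e | e | c)   [distribute | over &]
≡ (d | c) & (~c | e)   [simplify]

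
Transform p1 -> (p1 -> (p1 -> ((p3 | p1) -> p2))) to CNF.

~p1 | p2

p1 -> (p1 -> (p1 -> ((p3 | p1) -> p2)))
= ~p1 | (p1 -> (p1 -> ((p3 | p1) -> p2)))   [eliminate ->]
= ~p1 | ~p1 | (p1 -> ((p3 | p1) -> p2))   [eliminate ->]
= ~p1 | ~p1 | ~p1 | ((p3 | p1) -> p2)   [eliminate ->]
= ~p1 | ~p1 | ~p1 | ~(p3 | p1) | p2   [eliminate ->]
= ~p1 | ~p1 | ~p1 | (~p3 & ~p1) | p2   [De Morgan]
= (~p1 | ~p1 | ~p1 | ~p3 | p2) & (~p1 | ~p1 | ~p1 | ~p1 | p2)   [distribute | over &]
= ~p1 | p2   [simplify]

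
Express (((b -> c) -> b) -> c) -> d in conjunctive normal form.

(b | d) & (~c | d)

(((b -> c) -> b) -> c) -> d
≡ ~(((b -> c) -> b) -> c) | d   [eliminate ->]
≡ ~(~((b -> c) -> b) | c) | d   [eliminate ->]
≡ ~(~(~(b -> c) | b) | c) | d   [eliminate ->]
≡ ~(~(~(~b | c) | b) | c) | d   [eliminate ->]
≡ (~~(~(~b | c) | b) & ~c) | d   [De Morgan]
≡ ((~(~b | c) | b) & ~c) | d   [double negation]
≡ (((~~b & ~c) | b) & ~c) | d   [De Morgan]
≡ (((b & ~c) | b) & ~c) | d   [double negation]
≡ (b | b | d) & (~c | b | d) & (~c | d)   [distribute | over &]
≡ (b | d) & (~c | d)   [simplify]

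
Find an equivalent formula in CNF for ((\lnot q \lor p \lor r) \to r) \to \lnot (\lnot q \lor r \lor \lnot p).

((\lnot q \lor p \lor r) \to r) \to \lnot (\lnot q \lor r \lor \lnot p)
≡ \lnot ((\lnot q \lor p \lor r) \to r) \lor \lnot (\lnot q \lor r \lor \lnot p)   [eliminate \to]
≡ \lnot (\lnot (\lnot q \lor p \lor r) \lor r) \lor \lnot (\lnot q \lor r \lor \lnot p)   [eliminate \to]
≡ (\lnot \lnot (\lnot q \lor p \lor r) \land \lnot r) \lor \lnot (\lnot q \lor r \lor \lnot p)   [De Morgan]
≡ ((\lnot q \lor p \lor r) \land \lnot r) \lor \lnot (\lnot q \lor r \lor \lnot p)   [double negation]
≡ ((\lnot q \lor p \lor r) \land \lnot r) \lor (\lnot \lnot q \land \lnot r \land \lnot \lnot p)   [De Morgan]
≡ ((\lnot q \lor p \lor r) \land \lnot r) \lor (q \land \lnot r \land \lnot \lnot p)   [double negation]
≡ ((\lnot q \lor p \lor r) \land \lnot r) \lor (q \land \lnot r \land p)   [double negation]
≡ (\lnot q \lor p \lor r \lor q) \land (\lnot q \lor p \lor r \lor \lnot r) \land (\lnot q \lor p \lor r \lor p) \land (\lnot r \lor q) \land (\lnot r \lor \lnot r) \land (\lnot r \lor p)   [distribute \lor over \land]
≡ (\lnot q \lor p \lor r) \land \lnot r   [simplify]

(\lnot q \lor p \lor r) \land \lnot r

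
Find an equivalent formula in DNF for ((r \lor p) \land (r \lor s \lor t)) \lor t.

((r \lor p) \land (r \lor s \lor t)) \lor t
⇔ (r \land r) \lor (r \land s) \lor (r \land t) \lor (p \land r) \lor (p \land s) \lor (p \land t) \lor t   [distribute \land over \lor]
⇔ r \lor (p \land s) \lor t   [simplify]

r \lor (p \land s) \lor t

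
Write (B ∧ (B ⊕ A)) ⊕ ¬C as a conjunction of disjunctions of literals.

(B ∨ ¬C) ∧ (¬B ∨ ¬A ∨ ¬C) ∧ (¬B ∨ A ∨ C)

(B ∧ (B ⊕ A)) ⊕ ¬C
= ((B ∧ (B ⊕ A)) ∨ ¬C) ∧ ¬(B ∧ (B ⊕ A) ∧ ¬C)   [expand ⊕]
= ((B ∧ (B ∨ A) ∧ ¬(B ∧ A)) ∨ ¬C) ∧ ¬(B ∧ (B ⊕ A) ∧ ¬C)   [expand ⊕]
= ((B ∧ (B ∨ A) ∧ ¬(B ∧ A)) ∨ ¬C) ∧ ¬(B ∧ (B ∨ A) ∧ ¬(B ∧ A) ∧ ¬C)   [expand ⊕]
= ((B ∧ (B ∨ A) ∧ (¬B ∨ ¬A)) ∨ ¬C) ∧ ¬(B ∧ (B ∨ A) ∧ ¬(B ∧ A) ∧ ¬C)   [De Morgan]
= ((B ∧ (B ∨ A) ∧ (¬B ∨ ¬A)) ∨ ¬C) ∧ (¬B ∨ ¬(B ∨ A) ∨ ¬¬(B ∧ A) ∨ ¬¬C)   [De Morgan]
= ((B ∧ (B ∨ A) ∧ (¬B ∨ ¬A)) ∨ ¬C) ∧ (¬B ∨ (¬B ∧ ¬A) ∨ ¬¬(B ∧ A) ∨ ¬¬C)   [De Morgan]
= ((B ∧ (B ∨ A) ∧ (¬B ∨ ¬A)) ∨ ¬C) ∧ (¬B ∨ (¬B ∧ ¬A) ∨ (B ∧ A) ∨ ¬¬C)   [double negation]
= ((B ∧ (B ∨ A) ∧ (¬B ∨ ¬A)) ∨ ¬C) ∧ (¬B ∨ (¬B ∧ ¬A) ∨ (B ∧ A) ∨ C)   [double negation]
= (B ∨ ¬C) ∧ (B ∨ A ∨ ¬C) ∧ (¬B ∨ ¬A ∨ ¬C) ∧ (¬B ∨ ¬B ∨ B ∨ C) ∧ (¬B ∨ ¬B ∨ A ∨ C) ∧ (¬B ∨ ¬A ∨ B ∨ C) ∧ (¬B ∨ ¬A ∨ A ∨ C)   [distribute ∨ over ∧]
= (B ∨ ¬C) ∧ (¬B ∨ ¬A ∨ ¬C) ∧ (¬B ∨ A ∨ C)   [simplify]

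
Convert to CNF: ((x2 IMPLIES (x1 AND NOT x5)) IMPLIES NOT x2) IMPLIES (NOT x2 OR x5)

NOT x2 OR x1 OR x5

((x2 IMPLIES (x1 AND NOT x5)) IMPLIES NOT x2) IMPLIES (NOT x2 OR x5)
≡ NOT ((x2 IMPLIES (x1 AND NOT x5)) IMPLIES NOT x2) OR NOT x2 OR x5   [eliminate IMPLIES]
≡ NOT (NOT (x2 IMPLIES (x1 AND NOT x5)) OR NOT x2) OR NOT x2 OR x5   [eliminate IMPLIES]
≡ NOT (NOT (NOT x2 OR (x1 AND NOT x5)) OR NOT x2) OR NOT x2 OR x5   [eliminate IMPLIES]
≡ (NOT NOT (NOT x2 OR (x1 AND NOT x5)) AND NOT NOT x2) OR NOT x2 OR x5   [De Morgan]
≡ ((NOT x2 OR (x1 AND NOT x5)) AND NOT NOT x2) OR NOT x2 OR x5   [double negation]
≡ ((NOT x2 OR (x1 AND NOT x5)) AND x2) OR NOT x2 OR x5   [double negation]
≡ (NOT x2 OR x1 OR NOT x2 OR x5) AND (NOT x2 OR NOT x5 OR NOT x2 OR x5) AND (x2 OR NOT x2 OR x5)   [distribute OR over AND]
≡ NOT x2 OR x1 OR x5   [simplify]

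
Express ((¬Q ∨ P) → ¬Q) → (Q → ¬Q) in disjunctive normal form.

((¬Q ∨ P) → ¬Q) → (Q → ¬Q)
≡ ¬((¬Q ∨ P) → ¬Q) ∨ (Q → ¬Q)   [eliminate →]
≡ ¬(¬(¬Q ∨ P) ∨ ¬Q) ∨ (Q → ¬Q)   [eliminate →]
≡ ¬(¬(¬Q ∨ P) ∨ ¬Q) ∨ ¬Q ∨ ¬Q   [eliminate →]
≡ (¬¬(¬Q ∨ P) ∧ ¬¬Q) ∨ ¬Q ∨ ¬Q   [De Morgan]
≡ ((¬Q ∨ P) ∧ ¬¬Q) ∨ ¬Q ∨ ¬Q   [double negation]
≡ ((¬Q ∨ P) ∧ Q) ∨ ¬Q ∨ ¬Q   [double negation]
≡ (¬Q ∧ Q) ∨ (P ∧ Q) ∨ ¬Q ∨ ¬Q   [distribute ∧ over ∨]
≡ (P ∧ Q) ∨ ¬Q   [simplify]

(P ∧ Q) ∨ ¬Q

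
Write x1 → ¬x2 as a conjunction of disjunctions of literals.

x1 → ¬x2
≡ ¬x1 ∨ ¬x2   [eliminate →]

¬x1 ∨ ¬x2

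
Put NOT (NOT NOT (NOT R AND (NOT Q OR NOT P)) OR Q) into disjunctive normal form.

NOT (NOT NOT (NOT R AND (NOT Q OR NOT P)) OR Q)
≡ NOT NOT NOT (NOT R AND (NOT Q OR NOT P)) AND NOT Q   (De Morgan)
≡ NOT (NOT R AND (NOT Q OR NOT P)) AND NOT Q   (double negation)
≡ (NOT NOT R OR NOT (NOT Q OR NOT P)) AND NOT Q   (De Morgan)
≡ (R OR NOT (NOT Q OR NOT P)) AND NOT Q   (double negation)
≡ (R OR (NOT NOT Q AND NOT NOT P)) AND NOT Q   (De Morgan)
≡ (R OR (Q AND NOT NOT P)) AND NOT Q   (double negation)
≡ (R OR (Q AND P)) AND NOT Q   (double negation)
≡ (R AND NOT Q) OR (Q AND P AND NOT Q)   (distribute AND over OR)
≡ R AND NOT Q   (simplify)

R AND NOT Q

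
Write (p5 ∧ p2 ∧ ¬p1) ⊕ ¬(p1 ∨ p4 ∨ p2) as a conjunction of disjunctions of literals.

(p5 ∧ p2 ∧ ¬p1) ⊕ ¬(p1 ∨ p4 ∨ p2)
= ((p5 ∧ p2 ∧ ¬p1) ∨ ¬(p1 ∨ p4 ∨ p2)) ∧ ¬(p5 ∧ p2 ∧ ¬p1 ∧ ¬(p1 ∨ p4 ∨ p2))   [expand ⊕]
= ((p5 ∧ p2 ∧ ¬p1) ∨ (¬p1 ∧ ¬p4 ∧ ¬p2)) ∧ ¬(p5 ∧ p2 ∧ ¬p1 ∧ ¬(p1 ∨ p4 ∨ p2))   [De Morgan]
= ((p5 ∧ p2 ∧ ¬p1) ∨ (¬p1 ∧ ¬p4 ∧ ¬p2)) ∧ (¬p5 ∨ ¬p2 ∨ ¬¬p1 ∨ ¬¬(p1 ∨ p4 ∨ p2))   [De Morgan]
= ((p5 ∧ p2 ∧ ¬p1) ∨ (¬p1 ∧ ¬p4 ∧ ¬p2)) ∧ (¬p5 ∨ ¬p2 ∨ p1 ∨ ¬¬(p1 ∨ p4 ∨ p2))   [double negation]
= ((p5 ∧ p2 ∧ ¬p1) ∨ (¬p1 ∧ ¬p4 ∧ ¬p2)) ∧ (¬p5 ∨ ¬p2 ∨ p1 ∨ p1 ∨ p4 ∨ p2)   [double negation]
= (p5 ∨ ¬p1) ∧ (p5 ∨ ¬p4) ∧ (p5 ∨ ¬p2) ∧ (p2 ∨ ¬p1) ∧ (p2 ∨ ¬p4) ∧ (p2 ∨ ¬p2) ∧ (¬p1 ∨ ¬p1) ∧ (¬p1 ∨ ¬p4) ∧ (¬p1 ∨ ¬p2) ∧ (¬p5 ∨ ¬p2 ∨ p1 ∨ p1 ∨ p4 ∨ p2)   [distribute ∨ over ∧]
= (p5 ∨ ¬p4) ∧ (p5 ∨ ¬p2) ∧ (p2 ∨ ¬p4) ∧ ¬p1   [simplify]

(p5 ∨ ¬p4) ∧ (p5 ∨ ¬p2) ∧ (p2 ∨ ¬p4) ∧ ¬p1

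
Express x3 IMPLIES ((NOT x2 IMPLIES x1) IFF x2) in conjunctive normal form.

NOT x3 OR NOT x1 OR x2

x3 IMPLIES ((NOT x2 IMPLIES x1) IFF x2)
⇔ NOT x3 OR ((NOT x2 IMPLIES x1) IFF x2)   [eliminate IMPLIES]
⇔ NOT x3 OR (((NOT x2 IMPLIES x1) IMPLIES x2) AND (x2 IMPLIES (NOT x2 IMPLIES x1)))   [eliminate IFF]
⇔ NOT x3 OR ((NOT (NOT x2 IMPLIES x1) OR x2) AND (x2 IMPLIES (NOT x2 IMPLIES x1)))   [eliminate IMPLIES]
⇔ NOT x3 OR ((NOT (NOT NOT x2 OR x1) OR x2) AND (x2 IMPLIES (NOT x2 IMPLIES x1)))   [eliminate IMPLIES]
⇔ NOT x3 OR ((NOT (NOT NOT x2 OR x1) OR x2) AND (NOT x2 OR (NOT x2 IMPLIES x1)))   [eliminate IMPLIES]
⇔ NOT x3 OR ((NOT (NOT NOT x2 OR x1) OR x2) AND (NOT x2 OR NOT NOT x2 OR x1))   [eliminate IMPLIES]
⇔ NOT x3 OR (((NOT NOT NOT x2 AND NOT x1) OR x2) AND (NOT x2 OR NOT NOT x2 OR x1))   [De Morgan]
⇔ NOT x3 OR (((NOT x2 AND NOT x1) OR x2) AND (NOT x2 OR NOT NOT x2 OR x1))   [double negation]
⇔ NOT x3 OR (((NOT x2 AND NOT x1) OR x2) AND (NOT x2 OR x2 OR x1))   [double negation]
⇔ (NOT x3 OR NOT x2 OR x2) AND (NOT x3 OR NOT x1 OR x2) AND (NOT x3 OR NOT x2 OR x2 OR x1)   [distribute OR over AND]
⇔ NOT x3 OR NOT x1 OR x2   [simplify]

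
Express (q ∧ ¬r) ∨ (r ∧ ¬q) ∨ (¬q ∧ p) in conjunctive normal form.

(q ∨ r ∨ p) ∧ (¬r ∨ ¬q)

(q ∧ ¬r) ∨ (r ∧ ¬q) ∨ (¬q ∧ p)
≡ (q ∨ r ∨ ¬q) ∧ (q ∨ r ∨ p) ∧ (q ∨ ¬q ∨ ¬q) ∧ (q ∨ ¬q ∨ p) ∧ (¬r ∨ r ∨ ¬q) ∧ (¬r ∨ r ∨ p) ∧ (¬r ∨ ¬q ∨ ¬q) ∧ (¬r ∨ ¬q ∨ p)   (distribute ∨ over ∧)
≡ (q ∨ r ∨ p) ∧ (¬r ∨ ¬q)   (simplify)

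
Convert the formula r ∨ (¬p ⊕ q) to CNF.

(r ∨ ¬p ∨ q) ∧ (r ∨ p ∨ ¬q)

r ∨ (¬p ⊕ q)
≡ r ∨ ((¬p ∨ q) ∧ ¬(¬p ∧ q))   [expand ⊕]
≡ r ∨ ((¬p ∨ q) ∧ (¬¬p ∨ ¬q))   [De Morgan]
≡ r ∨ ((¬p ∨ q) ∧ (p ∨ ¬q))   [double negation]
≡ (r ∨ ¬p ∨ q) ∧ (r ∨ p ∨ ¬q)   [distribute ∨ over ∧]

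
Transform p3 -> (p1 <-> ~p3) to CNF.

~p3 | ~p1

p3 -> (p1 <-> ~p3)
⇔ ~p3 | (p1 <-> ~p3)   (eliminate ->)
⇔ ~p3 | ((p1 -> ~p3) & (~p3 -> p1))   (eliminate <->)
⇔ ~p3 | ((~p1 | ~p3) & (~p3 -> p1))   (eliminate ->)
⇔ ~p3 | ((~p1 | ~p3) & (~~p3 | p1))   (eliminate ->)
⇔ ~p3 | ((~p1 | ~p3) & (p3 | p1))   (double negation)
⇔ (~p3 | ~p1 | ~p3) & (~p3 | p3 | p1)   (distribute | over &)
⇔ ~p3 | ~p1   (simplify)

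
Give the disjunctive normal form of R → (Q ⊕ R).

R → (Q ⊕ R)
⇔ ¬R ∨ (Q ⊕ R)   — eliminate →
⇔ ¬R ∨ (Q ∧ ¬R) ∨ (¬Q ∧ R)   — expand ⊕
⇔ ¬R ∨ (¬Q ∧ R)   — simplify

¬R ∨ (¬Q ∧ R)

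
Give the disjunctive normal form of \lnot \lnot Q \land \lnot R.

Q \land \lnot R

\lnot \lnot Q \land \lnot R
≡ Q \land \lnot R   (double negation)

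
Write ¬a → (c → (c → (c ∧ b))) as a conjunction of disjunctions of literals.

a ∨ ¬c ∨ b

¬a → (c → (c → (c ∧ b)))
≡ ¬¬a ∨ (c → (c → (c ∧ b)))   [eliminate →]
≡ ¬¬a ∨ ¬c ∨ (c → (c ∧ b))   [eliminate →]
≡ ¬¬a ∨ ¬c ∨ ¬c ∨ (c ∧ b)   [eliminate →]
≡ a ∨ ¬c ∨ ¬c ∨ (c ∧ b)   [double negation]
≡ (a ∨ ¬c ∨ ¬c ∨ c) ∧ (a ∨ ¬c ∨ ¬c ∨ b)   [distribute ∨ over ∧]
≡ a ∨ ¬c ∨ b   [simplify]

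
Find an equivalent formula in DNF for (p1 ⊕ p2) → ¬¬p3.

(p1 ⊕ p2) → ¬¬p3
≡ ¬(p1 ⊕ p2) ∨ ¬¬p3   [eliminate →]
≡ ¬((p1 ∧ ¬p2) ∨ (¬p1 ∧ p2)) ∨ ¬¬p3   [expand ⊕]
≡ (¬(p1 ∧ ¬p2) ∧ ¬(¬p1 ∧ p2)) ∨ ¬¬p3   [De Morgan]
≡ ((¬p1 ∨ ¬¬p2) ∧ ¬(¬p1 ∧ p2)) ∨ ¬¬p3   [De Morgan]
≡ ((¬p1 ∨ p2) ∧ ¬(¬p1 ∧ p2)) ∨ ¬¬p3   [double negation]
≡ ((¬p1 ∨ p2) ∧ (¬¬p1 ∨ ¬p2)) ∨ ¬¬p3   [De Morgan]
≡ ((¬p1 ∨ p2) ∧ (p1 ∨ ¬p2)) ∨ ¬¬p3   [double negation]
≡ ((¬p1 ∨ p2) ∧ (p1 ∨ ¬p2)) ∨ p3   [double negation]
≡ (¬p1 ∧ p1) ∨ (¬p1 ∧ ¬p2) ∨ (p2 ∧ p1) ∨ (p2 ∧ ¬p2) ∨ p3   [distribute ∧ over ∨]
≡ (¬p1 ∧ ¬p2) ∨ (p2 ∧ p1) ∨ p3   [simplify]

(¬p1 ∧ ¬p2) ∨ (p2 ∧ p1) ∨ p3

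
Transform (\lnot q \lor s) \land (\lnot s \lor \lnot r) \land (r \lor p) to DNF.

(\lnot q \lor s) \land (\lnot s \lor \lnot r) \land (r \lor p)
≡ (\lnot q \land \lnot s \land r) \lor (\lnot q \land \lnot s \land p) \lor (\lnot q \land \lnot r \land r) \lor (\lnot q \land \lnot r \land p) \lor (s \land \lnot s \land r) \lor (s \land \lnot s \land p) \lor (s \land \lnot r \land r) \lor (s \land \lnot r \land p)   [distribute \land over \lor]
≡ (\lnot q \land \lnot s \land r) \lor (\lnot q \land \lnot s \land p) \lor (\lnot q \land \lnot r \land p) \lor (s \land \lnot r \land p)   [simplify]

(\lnot q \land \lnot s \land r) \lor (\lnot q \land \lnot s \land p) \lor (\lnot q \land \lnot r \land p) \lor (s \land \lnot r \land p)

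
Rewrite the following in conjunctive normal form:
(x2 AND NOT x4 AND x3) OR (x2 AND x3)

x2 AND x3

(x2 AND NOT x4 AND x3) OR (x2 AND x3)
= (x2 OR x2) AND (x2 OR x3) AND (NOT x4 OR x2) AND (NOT x4 OR x3) AND (x3 OR x2) AND (x3 OR x3)   — distribute OR over AND
= x2 AND x3   — simplify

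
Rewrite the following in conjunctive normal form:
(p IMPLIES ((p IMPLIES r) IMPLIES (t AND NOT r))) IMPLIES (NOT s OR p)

p OR NOT s

(p IMPLIES ((p IMPLIES r) IMPLIES (t AND NOT r))) IMPLIES (NOT s OR p)
⇔ NOT (p IMPLIES ((p IMPLIES r) IMPLIES (t AND NOT r))) OR NOT s OR p
⇔ NOT (NOT p OR ((p IMPLIES r) IMPLIES (t AND NOT r))) OR NOT s OR p
⇔ NOT (NOT p OR NOT (p IMPLIES r) OR (t AND NOT r)) OR NOT s OR p
⇔ NOT (NOT p OR NOT (NOT p OR r) OR (t AND NOT r)) OR NOT s OR p
⇔ (NOT NOT p AND NOT NOT (NOT p OR r) AND NOT (t AND NOT r)) OR NOT s OR p
⇔ (p AND NOT NOT (NOT p OR r) AND NOT (t AND NOT r)) OR NOT s OR p
⇔ (p AND (NOT p OR r) AND NOT (t AND NOT r)) OR NOT s OR p
⇔ (p AND (NOT p OR r) AND (NOT t OR NOT NOT r)) OR NOT s OR p
⇔ (p AND (NOT p OR r) AND (NOT t OR r)) OR NOT s OR p
⇔ (p OR NOT s OR p) AND (NOT p OR r OR NOT s OR p) AND (NOT t OR r OR NOT s OR p)
⇔ p OR NOT s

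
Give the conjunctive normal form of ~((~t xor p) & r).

(t | p | ~r) & (~p | ~t | ~r)

~((~t xor p) & r)
= ~((~t | p) & ~(~t & p) & r)   — expand xor
= ~(~t | p) | ~~(~t & p) | ~r   — De Morgan
= (~~t & ~p) | ~~(~t & p) | ~r   — De Morgan
= (t & ~p) | ~~(~t & p) | ~r   — double negation
= (t & ~p) | (~t & p) | ~r   — double negation
= (t | ~t | ~r) & (t | p | ~r) & (~p | ~t | ~r) & (~p | p | ~r)   — distribute | over &
= (t | p | ~r) & (~p | ~t | ~r)   — simplify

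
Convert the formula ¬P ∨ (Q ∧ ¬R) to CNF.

(¬P ∨ Q) ∧ (¬P ∨ ¬R)

¬P ∨ (Q ∧ ¬R)
⇔ (¬P ∨ Q) ∧ (¬P ∨ ¬R)   — distribute ∨ over ∧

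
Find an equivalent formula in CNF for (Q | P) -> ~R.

(Q | P) -> ~R
≡ ~(Q | P) | ~R   [eliminate ->]
≡ (~Q & ~P) | ~R   [De Morgan]
≡ (~Q | ~R) & (~P | ~R)   [distribute | over &]

(~Q | ~R) & (~P | ~R)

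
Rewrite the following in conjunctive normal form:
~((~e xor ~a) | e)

~((~e xor ~a) | e)
≡ ~(((~e | ~a) & ~(~e & ~a)) | e)   [expand xor]
≡ ~((~e | ~a) & ~(~e & ~a)) & ~e   [De Morgan]
≡ (~(~e | ~a) | ~~(~e & ~a)) & ~e   [De Morgan]
≡ ((~~e & ~~a) | ~~(~e & ~a)) & ~e   [De Morgan]
≡ ((e & ~~a) | ~~(~e & ~a)) & ~e   [double negation]
≡ ((e & a) | ~~(~e & ~a)) & ~e   [double negation]
≡ ((e & a) | (~e & ~a)) & ~e   [double negation]
≡ (e | ~e) & (e | ~a) & (a | ~e) & (a | ~a) & ~e   [distribute | over &]
≡ (e | ~a) & ~e   [simplify]

(e | ~a) & ~e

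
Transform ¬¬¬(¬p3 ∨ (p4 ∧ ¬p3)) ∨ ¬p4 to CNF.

¬¬¬(¬p3 ∨ (p4 ∧ ¬p3)) ∨ ¬p4
≡ ¬(¬p3 ∨ (p4 ∧ ¬p3)) ∨ ¬p4   — double negation
≡ (¬¬p3 ∧ ¬(p4 ∧ ¬p3)) ∨ ¬p4   — De Morgan
≡ (p3 ∧ ¬(p4 ∧ ¬p3)) ∨ ¬p4   — double negation
≡ (p3 ∧ (¬p4 ∨ ¬¬p3)) ∨ ¬p4   — De Morgan
≡ (p3 ∧ (¬p4 ∨ p3)) ∨ ¬p4   — double negation
≡ (p3 ∨ ¬p4) ∧ (¬p4 ∨ p3 ∨ ¬p4)   — distribute ∨ over ∧
≡ p3 ∨ ¬p4   — simplify

p3 ∨ ¬p4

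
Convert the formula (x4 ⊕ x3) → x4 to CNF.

(x4 ⊕ x3) → x4
= ¬(x4 ⊕ x3) ∨ x4   — eliminate →
= ¬((x4 ∨ x3) ∧ ¬(x4 ∧ x3)) ∨ x4   — expand ⊕
= ¬(x4 ∨ x3) ∨ ¬¬(x4 ∧ x3) ∨ x4   — De Morgan
= (¬x4 ∧ ¬x3) ∨ ¬¬(x4 ∧ x3) ∨ x4   — De Morgan
= (¬x4 ∧ ¬x3) ∨ (x4 ∧ x3) ∨ x4   — double negation
= (¬x4 ∨ x4 ∨ x4) ∧ (¬x4 ∨ x3 ∨ x4) ∧ (¬x3 ∨ x4 ∨ x4) ∧ (¬x3 ∨ x3 ∨ x4)   — distribute ∨ over ∧
= ¬x3 ∨ x4   — simplify

¬x3 ∨ x4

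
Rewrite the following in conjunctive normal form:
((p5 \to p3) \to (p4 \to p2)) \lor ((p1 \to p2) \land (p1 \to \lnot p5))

(p5 \lor \lnot p4 \lor p2 \lor \lnot p1) \land (\lnot p3 \lor \lnot p4 \lor p2 \lor \lnot p1)

((p5 \to p3) \to (p4 \to p2)) \lor ((p1 \to p2) \land (p1 \to \lnot p5))
≡ \lnot (p5 \to p3) \lor (p4 \to p2) \lor ((p1 \to p2) \land (p1 \to \lnot p5))   — eliminate \to
≡ \lnot (\lnot p5 \lor p3) \lor (p4 \to p2) \lor ((p1 \to p2) \land (p1 \to \lnot p5))   — eliminate \to
≡ \lnot (\lnot p5 \lor p3) \lor \lnot p4 \lor p2 \lor ((p1 \to p2) \land (p1 \to \lnot p5))   — eliminate \to
≡ \lnot (\lnot p5 \lor p3) \lor \lnot p4 \lor p2 \lor ((\lnot p1 \lor p2) \land (p1 \to \lnot p5))   — eliminate \to
≡ \lnot (\lnot p5 \lor p3) \lor \lnot p4 \lor p2 \lor ((\lnot p1 \lor p2) \land (\lnot p1 \lor \lnot p5))   — eliminate \to
≡ (\lnot \lnot p5 \land \lnot p3) \lor \lnot p4 \lor p2 \lor ((\lnot p1 \lor p2) \land (\lnot p1 \lor \lnot p5))   — De Morgan
≡ (p5 \land \lnot p3) \lor \lnot p4 \lor p2 \lor ((\lnot p1 \lor p2) \land (\lnot p1 \lor \lnot p5))   — double negation
≡ (p5 \lor \lnot p4 \lor p2 \lor \lnot p1 \lor p2) \land (p5 \lor \lnot p4 \lor p2 \lor \lnot p1 \lor \lnot p5) \land (\lnot p3 \lor \lnot p4 \lor p2 \lor \lnot p1 \lor p2) \land (\lnot p3 \lor \lnot p4 \lor p2 \lor \lnot p1 \lor \lnot p5)   — distribute \lor over \land
≡ (p5 \lor \lnot p4 \lor p2 \lor \lnot p1) \land (\lnot p3 \lor \lnot p4 \lor p2 \lor \lnot p1)   — simplify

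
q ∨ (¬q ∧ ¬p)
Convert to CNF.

q ∨ ¬p

q ∨ (¬q ∧ ¬p)
≡ (q ∨ ¬q) ∧ (q ∨ ¬p)   [distribute ∨ over ∧]
≡ q ∨ ¬p   [simplify]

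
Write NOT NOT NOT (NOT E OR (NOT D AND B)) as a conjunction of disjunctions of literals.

E AND (D OR NOT B)

NOT NOT NOT (NOT E OR (NOT D AND B))
⇔ NOT (NOT E OR (NOT D AND B))   — double negation
⇔ NOT NOT E AND NOT (NOT D AND B)   — De Morgan
⇔ E AND NOT (NOT D AND B)   — double negation
⇔ E AND (NOT NOT D OR NOT B)   — De Morgan
⇔ E AND (D OR NOT B)   — double negation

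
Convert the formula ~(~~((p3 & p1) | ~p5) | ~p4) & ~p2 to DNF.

~(~~((p3 & p1) | ~p5) | ~p4) & ~p2
⇔ ~~~((p3 & p1) | ~p5) & ~~p4 & ~p2   [De Morgan]
⇔ ~((p3 & p1) | ~p5) & ~~p4 & ~p2   [double negation]
⇔ ~(p3 & p1) & ~~p5 & ~~p4 & ~p2   [De Morgan]
⇔ (~p3 | ~p1) & ~~p5 & ~~p4 & ~p2   [De Morgan]
⇔ (~p3 | ~p1) & p5 & ~~p4 & ~p2   [double negation]
⇔ (~p3 | ~p1) & p5 & p4 & ~p2   [double negation]
⇔ (~p3 & p5 & p4 & ~p2) | (~p1 & p5 & p4 & ~p2)   [distribute & over |]

(~p3 & p5 & p4 & ~p2) | (~p1 & p5 & p4 & ~p2)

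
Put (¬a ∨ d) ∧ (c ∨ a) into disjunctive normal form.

(¬a ∧ c) ∨ (d ∧ c) ∨ (d ∧ a)

(¬a ∨ d) ∧ (c ∨ a)
≡ (¬a ∧ c) ∨ (¬a ∧ a) ∨ (d ∧ c) ∨ (d ∧ a)   [distribute ∧ over ∨]
≡ (¬a ∧ c) ∨ (d ∧ c) ∨ (d ∧ a)   [simplify]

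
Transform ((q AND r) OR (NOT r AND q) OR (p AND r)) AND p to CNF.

(q OR r) AND p

((q AND r) OR (NOT r AND q) OR (p AND r)) AND p
= (q OR NOT r OR p) AND (q OR NOT r OR r) AND (q OR q OR p) AND (q OR q OR r) AND (r OR NOT r OR p) AND (r OR NOT r OR r) AND (r OR q OR p) AND (r OR q OR r) AND p
= (q OR r) AND p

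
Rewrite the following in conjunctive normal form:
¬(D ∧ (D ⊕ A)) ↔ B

¬(D ∧ (D ⊕ A)) ↔ B
≡ (¬(D ∧ (D ⊕ A)) → B) ∧ (B → ¬(D ∧ (D ⊕ A)))   [eliminate ↔]
≡ (¬¬(D ∧ (D ⊕ A)) ∨ B) ∧ (B → ¬(D ∧ (D ⊕ A)))   [eliminate →]
≡ (¬¬(D ∧ (D ∨ A) ∧ ¬(D ∧ A)) ∨ B) ∧ (B → ¬(D ∧ (D ⊕ A)))   [expand ⊕]
≡ (¬¬(D ∧ (D ∨ A) ∧ ¬(D ∧ A)) ∨ B) ∧ (¬B ∨ ¬(D ∧ (D ⊕ A)))   [eliminate →]
≡ (¬¬(D ∧ (D ∨ A) ∧ ¬(D ∧ A)) ∨ B) ∧ (¬B ∨ ¬(D ∧ (D ∨ A) ∧ ¬(D ∧ A)))   [expand ⊕]
≡ ((D ∧ (D ∨ A) ∧ ¬(D ∧ A)) ∨ B) ∧ (¬B ∨ ¬(D ∧ (D ∨ A) ∧ ¬(D ∧ A)))   [double negation]
≡ ((D ∧ (D ∨ A) ∧ (¬D ∨ ¬A)) ∨ B) ∧ (¬B ∨ ¬(D ∧ (D ∨ A) ∧ ¬(D ∧ A)))   [De Morgan]
≡ ((D ∧ (D ∨ A) ∧ (¬D ∨ ¬A)) ∨ B) ∧ (¬B ∨ ¬D ∨ ¬(D ∨ A) ∨ ¬¬(D ∧ A))   [De Morgan]
≡ ((D ∧ (D ∨ A) ∧ (¬D ∨ ¬A)) ∨ B) ∧ (¬B ∨ ¬D ∨ (¬D ∧ ¬A) ∨ ¬¬(D ∧ A))   [De Morgan]
≡ ((D ∧ (D ∨ A) ∧ (¬D ∨ ¬A)) ∨ B) ∧ (¬B ∨ ¬D ∨ (¬D ∧ ¬A) ∨ (D ∧ A))   [double negation]
≡ (D ∨ B) ∧ (D ∨ A ∨ B) ∧ (¬D ∨ ¬A ∨ B) ∧ (¬B ∨ ¬D ∨ ¬D ∨ D) ∧ (¬B ∨ ¬D ∨ ¬D ∨ A) ∧ (¬B ∨ ¬D ∨ ¬A ∨ D) ∧ (¬B ∨ ¬D ∨ ¬A ∨ A)   [distribute ∨ over ∧]
≡ (D ∨ B) ∧ (¬D ∨ ¬A ∨ B) ∧ (¬B ∨ ¬D ∨ A)   [simplify]

(D ∨ B) ∧ (¬D ∨ ¬A ∨ B) ∧ (¬B ∨ ¬D ∨ A)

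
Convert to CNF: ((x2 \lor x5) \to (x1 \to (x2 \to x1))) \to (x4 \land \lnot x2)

(x1 \lor x4) \land (x1 \lor \lnot x2) \land (x2 \lor x4) \land (\lnot x1 \lor x4) \land (\lnot x1 \lor \lnot x2)

((x2 \lor x5) \to (x1 \to (x2 \to x1))) \to (x4 \land \lnot x2)
⇔ \lnot ((x2 \lor x5) \to (x1 \to (x2 \to x1))) \lor (x4 \land \lnot x2)   — eliminate \to
⇔ \lnot (\lnot (x2 \lor x5) \lor (x1 \to (x2 \to x1))) \lor (x4 \land \lnot x2)   — eliminate \to
⇔ \lnot (\lnot (x2 \lor x5) \lor \lnot x1 \lor (x2 \to x1)) \lor (x4 \land \lnot x2)   — eliminate \to
⇔ \lnot (\lnot (x2 \lor x5) \lor \lnot x1 \lor \lnot x2 \lor x1) \lor (x4 \land \lnot x2)   — eliminate \to
⇔ (\lnot \lnot (x2 \lor x5) \land \lnot \lnot x1 \land \lnot \lnot x2 \land \lnot x1) \lor (x4 \land \lnot x2)   — De Morgan
⇔ ((x2 \lor x5) \land \lnot \lnot x1 \land \lnot \lnot x2 \land \lnot x1) \lor (x4 \land \lnot x2)   — double negation
⇔ ((x2 \lor x5) \land x1 \land \lnot \lnot x2 \land \lnot x1) \lor (x4 \land \lnot x2)   — double negation
⇔ ((x2 \lor x5) \land x1 \land x2 \land \lnot x1) \lor (x4 \land \lnot x2)   — double negation
⇔ (x2 \lor x5 \lor x4) \land (x2 \lor x5 \lor \lnot x2) \land (x1 \lor x4) \land (x1 \lor \lnot x2) \land (x2 \lor x4) \land (x2 \lor \lnot x2) \land (\lnot x1 \lor x4) \land (\lnot x1 \lor \lnot x2)   — distribute \lor over \land
⇔ (x1 \lor x4) \land (x1 \lor \lnot x2) \land (x2 \lor x4) \land (\lnot x1 \lor x4) \land (\lnot x1 \lor \lnot x2)   — simplify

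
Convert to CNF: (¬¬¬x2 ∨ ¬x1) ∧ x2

(¬x2 ∨ ¬x1) ∧ x2

(¬¬¬x2 ∨ ¬x1) ∧ x2
= (¬x2 ∨ ¬x1) ∧ x2   [double negation]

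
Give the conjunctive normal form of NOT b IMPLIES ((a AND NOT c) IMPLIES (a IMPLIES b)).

NOT b IMPLIES ((a AND NOT c) IMPLIES (a IMPLIES b))
⇔ NOT NOT b OR ((a AND NOT c) IMPLIES (a IMPLIES b))
⇔ NOT NOT b OR NOT (a AND NOT c) OR (a IMPLIES b)
⇔ NOT NOT b OR NOT (a AND NOT c) OR NOT a OR b
⇔ b OR NOT (a AND NOT c) OR NOT a OR b
⇔ b OR NOT a OR NOT NOT c OR NOT a OR b
⇔ b OR NOT a OR c OR NOT a OR b
⇔ b OR NOT a OR c

b OR NOT a OR c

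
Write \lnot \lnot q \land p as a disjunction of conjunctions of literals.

\lnot \lnot q \land p
⇔ q \land p   [double negation]

q \land p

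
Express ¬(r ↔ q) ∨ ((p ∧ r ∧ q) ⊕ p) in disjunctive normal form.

(r ∧ ¬q) ∨ (q ∧ ¬r) ∨ (¬r ∧ p) ∨ (¬q ∧ p)

¬(r ↔ q) ∨ ((p ∧ r ∧ q) ⊕ p)
≡ ¬((r → q) ∧ (q → r)) ∨ ((p ∧ r ∧ q) ⊕ p)
≡ ¬((¬r ∨ q) ∧ (q → r)) ∨ ((p ∧ r ∧ q) ⊕ p)
≡ ¬((¬r ∨ q) ∧ (¬q ∨ r)) ∨ ((p ∧ r ∧ q) ⊕ p)
≡ ¬((¬r ∨ q) ∧ (¬q ∨ r)) ∨ (p ∧ r ∧ q ∧ ¬p) ∨ (¬(p ∧ r ∧ q) ∧ p)
≡ ¬(¬r ∨ q) ∨ ¬(¬q ∨ r) ∨ (p ∧ r ∧ q ∧ ¬p) ∨ (¬(p ∧ r ∧ q) ∧ p)
≡ (¬¬r ∧ ¬q) ∨ ¬(¬q ∨ r) ∨ (p ∧ r ∧ q ∧ ¬p) ∨ (¬(p ∧ r ∧ q) ∧ p)
≡ (r ∧ ¬q) ∨ ¬(¬q ∨ r) ∨ (p ∧ r ∧ q ∧ ¬p) ∨ (¬(p ∧ r ∧ q) ∧ p)
≡ (r ∧ ¬q) ∨ (¬¬q ∧ ¬r) ∨ (p ∧ r ∧ q ∧ ¬p) ∨ (¬(p ∧ r ∧ q) ∧ p)
≡ (r ∧ ¬q) ∨ (q ∧ ¬r) ∨ (p ∧ r ∧ q ∧ ¬p) ∨ (¬(p ∧ r ∧ q) ∧ p)
≡ (r ∧ ¬q) ∨ (q ∧ ¬r) ∨ (p ∧ r ∧ q ∧ ¬p) ∨ ((¬p ∨ ¬r ∨ ¬q) ∧ p)
≡ (r ∧ ¬q) ∨ (q ∧ ¬r) ∨ (p ∧ r ∧ q ∧ ¬p) ∨ (¬p ∧ p) ∨ (¬r ∧ p) ∨ (¬q ∧ p)
≡ (r ∧ ¬q) ∨ (q ∧ ¬r) ∨ (¬r ∧ p) ∨ (¬q ∧ p)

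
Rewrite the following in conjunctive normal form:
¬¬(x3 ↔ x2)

¬¬(x3 ↔ x2)
≡ ¬¬((x3 → x2) ∧ (x2 → x3))   — eliminate ↔
≡ ¬¬((¬x3 ∨ x2) ∧ (x2 → x3))   — eliminate →
≡ ¬¬((¬x3 ∨ x2) ∧ (¬x2 ∨ x3))   — eliminate →
≡ (¬x3 ∨ x2) ∧ (¬x2 ∨ x3)   — double negation

(¬x3 ∨ x2) ∧ (¬x2 ∨ x3)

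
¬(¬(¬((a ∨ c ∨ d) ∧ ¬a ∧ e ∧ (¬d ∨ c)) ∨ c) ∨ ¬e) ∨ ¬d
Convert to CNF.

¬(¬(¬((a ∨ c ∨ d) ∧ ¬a ∧ e ∧ (¬d ∨ c)) ∨ c) ∨ ¬e) ∨ ¬d
= (¬¬(¬((a ∨ c ∨ d) ∧ ¬a ∧ e ∧ (¬d ∨ c)) ∨ c) ∧ ¬¬e) ∨ ¬d   — De Morgan
= ((¬((a ∨ c ∨ d) ∧ ¬a ∧ e ∧ (¬d ∨ c)) ∨ c) ∧ ¬¬e) ∨ ¬d   — double negation
= ((¬(a ∨ c ∨ d) ∨ ¬¬a ∨ ¬e ∨ ¬(¬d ∨ c) ∨ c) ∧ ¬¬e) ∨ ¬d   — De Morgan
= (((¬a ∧ ¬c ∧ ¬d) ∨ ¬¬a ∨ ¬e ∨ ¬(¬d ∨ c) ∨ c) ∧ ¬¬e) ∨ ¬d   — De Morgan
= (((¬a ∧ ¬c ∧ ¬d) ∨ a ∨ ¬e ∨ ¬(¬d ∨ c) ∨ c) ∧ ¬¬e) ∨ ¬d   — double negation
= (((¬a ∧ ¬c ∧ ¬d) ∨ a ∨ ¬e ∨ (¬¬d ∧ ¬c) ∨ c) ∧ ¬¬e) ∨ ¬d   — De Morgan
= (((¬a ∧ ¬c ∧ ¬d) ∨ a ∨ ¬e ∨ (d ∧ ¬c) ∨ c) ∧ ¬¬e) ∨ ¬d   — double negation
= (((¬a ∧ ¬c ∧ ¬d) ∨ a ∨ ¬e ∨ (d ∧ ¬c) ∨ c) ∧ e) ∨ ¬d   — double negation
= (¬a ∨ a ∨ ¬e ∨ d ∨ c ∨ ¬d) ∧ (¬a ∨ a ∨ ¬e ∨ ¬c ∨ c ∨ ¬d) ∧ (¬c ∨ a ∨ ¬e ∨ d ∨ c ∨ ¬d) ∧ (¬c ∨ a ∨ ¬e ∨ ¬c ∨ c ∨ ¬d) ∧ (¬d ∨ a ∨ ¬e ∨ d ∨ c ∨ ¬d) ∧ (¬d ∨ a ∨ ¬e ∨ ¬c ∨ c ∨ ¬d) ∧ (e ∨ ¬d)   — distribute ∨ over ∧
= e ∨ ¬d   — simplify

e ∨ ¬d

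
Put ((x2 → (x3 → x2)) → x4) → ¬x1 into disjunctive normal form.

(¬x2 ∧ ¬x4) ∨ (¬x3 ∧ ¬x4) ∨ (x2 ∧ ¬x4) ∨ ¬x1

((x2 → (x3 → x2)) → x4) → ¬x1
≡ ¬((x2 → (x3 → x2)) → x4) ∨ ¬x1   [eliminate →]
≡ ¬(¬(x2 → (x3 → x2)) ∨ x4) ∨ ¬x1   [eliminate →]
≡ ¬(¬(¬x2 ∨ (x3 → x2)) ∨ x4) ∨ ¬x1   [eliminate →]
≡ ¬(¬(¬x2 ∨ ¬x3 ∨ x2) ∨ x4) ∨ ¬x1   [eliminate →]
≡ (¬¬(¬x2 ∨ ¬x3 ∨ x2) ∧ ¬x4) ∨ ¬x1   [De Morgan]
≡ ((¬x2 ∨ ¬x3 ∨ x2) ∧ ¬x4) ∨ ¬x1   [double negation]
≡ (¬x2 ∧ ¬x4) ∨ (¬x3 ∧ ¬x4) ∨ (x2 ∧ ¬x4) ∨ ¬x1   [distribute ∧ over ∨]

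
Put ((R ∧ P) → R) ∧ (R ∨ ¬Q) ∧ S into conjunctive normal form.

(R ∨ ¬Q) ∧ S

((R ∧ P) → R) ∧ (R ∨ ¬Q) ∧ S
≡ (¬(R ∧ P) ∨ R) ∧ (R ∨ ¬Q) ∧ S   [eliminate →]
≡ (¬R ∨ ¬P ∨ R) ∧ (R ∨ ¬Q) ∧ S   [De Morgan]
≡ (R ∨ ¬Q) ∧ S   [simplify]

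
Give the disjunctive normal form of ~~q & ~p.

~~q & ~p
≡ q & ~p   (double negation)

q & ~p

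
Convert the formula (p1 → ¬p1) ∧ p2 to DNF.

(p1 → ¬p1) ∧ p2
⇔ (¬p1 ∨ ¬p1) ∧ p2   [eliminate →]
⇔ (¬p1 ∧ p2) ∨ (¬p1 ∧ p2)   [distribute ∧ over ∨]
⇔ ¬p1 ∧ p2   [simplify]

¬p1 ∧ p2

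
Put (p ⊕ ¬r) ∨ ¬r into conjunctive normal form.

(p ⊕ ¬r) ∨ ¬r
= ((p ∨ ¬r) ∧ ¬(p ∧ ¬r)) ∨ ¬r   (expand ⊕)
= ((p ∨ ¬r) ∧ (¬p ∨ ¬¬r)) ∨ ¬r   (De Morgan)
= ((p ∨ ¬r) ∧ (¬p ∨ r)) ∨ ¬r   (double negation)
= (p ∨ ¬r ∨ ¬r) ∧ (¬p ∨ r ∨ ¬r)   (distribute ∨ over ∧)
= p ∨ ¬r   (simplify)

p ∨ ¬r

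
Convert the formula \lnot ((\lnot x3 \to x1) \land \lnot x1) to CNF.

\lnot x3 \lor x1

\lnot ((\lnot x3 \to x1) \land \lnot x1)
≡ \lnot ((\lnot \lnot x3 \lor x1) \land \lnot x1)   (eliminate \to)
≡ \lnot (\lnot \lnot x3 \lor x1) \lor \lnot \lnot x1   (De Morgan)
≡ (\lnot \lnot \lnot x3 \land \lnot x1) \lor \lnot \lnot x1   (De Morgan)
≡ (\lnot x3 \land \lnot x1) \lor \lnot \lnot x1   (double negation)
≡ (\lnot x3 \land \lnot x1) \lor x1   (double negation)
≡ (\lnot x3 \lor x1) \land (\lnot x1 \lor x1)   (distribute \lor over \land)
≡ \lnot x3 \lor x1   (simplify)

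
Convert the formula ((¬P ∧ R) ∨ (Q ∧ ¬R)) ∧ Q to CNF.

(¬P ∨ ¬R) ∧ Q

((¬P ∧ R) ∨ (Q ∧ ¬R)) ∧ Q
⇔ (¬P ∨ Q) ∧ (¬P ∨ ¬R) ∧ (R ∨ Q) ∧ (R ∨ ¬R) ∧ Q   [distribute ∨ over ∧]
⇔ (¬P ∨ ¬R) ∧ Q   [simplify]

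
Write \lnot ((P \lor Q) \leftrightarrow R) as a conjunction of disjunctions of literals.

(P \lor Q \lor R) \land (\lnot R \lor \lnot P) \land (\lnot R \lor \lnot Q)

\lnot ((P \lor Q) \leftrightarrow R)
⇔ \lnot (((P \lor Q) \to R) \land (R \to (P \lor Q)))   [eliminate \leftrightarrow]
⇔ \lnot ((\lnot (P \lor Q) \lor R) \land (R \to (P \lor Q)))   [eliminate \to]
⇔ \lnot ((\lnot (P \lor Q) \lor R) \land (\lnot R \lor P \lor Q))   [eliminate \to]
⇔ \lnot (\lnot (P \lor Q) \lor R) \lor \lnot (\lnot R \lor P \lor Q)   [De Morgan]
⇔ (\lnot \lnot (P \lor Q) \land \lnot R) \lor \lnot (\lnot R \lor P \lor Q)   [De Morgan]
⇔ ((P \lor Q) \land \lnot R) \lor \lnot (\lnot R \lor P \lor Q)   [double negation]
⇔ ((P \lor Q) \land \lnot R) \lor (\lnot \lnot R \land \lnot P \land \lnot Q)   [De Morgan]
⇔ ((P \lor Q) \land \lnot R) \lor (R \land \lnot P \land \lnot Q)   [double negation]
⇔ (P \lor Q \lor R) \land (P \lor Q \lor \lnot P) \land (P \lor Q \lor \lnot Q) \land (\lnot R \lor R) \land (\lnot R \lor \lnot P) \land (\lnot R \lor \lnot Q)   [distribute \lor over \land]
⇔ (P \lor Q \lor R) \land (\lnot R \lor \lnot P) \land (\lnot R \lor \lnot Q)   [simplify]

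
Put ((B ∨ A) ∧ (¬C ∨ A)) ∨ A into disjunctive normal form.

((B ∨ A) ∧ (¬C ∨ A)) ∨ A
≡ (B ∧ ¬C) ∨ (B ∧ A) ∨ (A ∧ ¬C) ∨ (A ∧ A) ∨ A
≡ (B ∧ ¬C) ∨ A

(B ∧ ¬C) ∨ A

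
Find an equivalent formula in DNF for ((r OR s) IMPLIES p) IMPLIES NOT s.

((r OR s) IMPLIES p) IMPLIES NOT s
⇔ NOT ((r OR s) IMPLIES p) OR NOT s   [eliminate IMPLIES]
⇔ NOT (NOT (r OR s) OR p) OR NOT s   [eliminate IMPLIES]
⇔ (NOT NOT (r OR s) AND NOT p) OR NOT s   [De Morgan]
⇔ ((r OR s) AND NOT p) OR NOT s   [double negation]
⇔ (r AND NOT p) OR (s AND NOT p) OR NOT s   [distribute AND over OR]

(r AND NOT p) OR (s AND NOT p) OR NOT s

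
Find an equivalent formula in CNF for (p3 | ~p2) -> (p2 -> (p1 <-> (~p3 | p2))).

~p3 | ~p2 | p1

(p3 | ~p2) -> (p2 -> (p1 <-> (~p3 | p2)))
≡ ~(p3 | ~p2) | (p2 -> (p1 <-> (~p3 | p2)))   (eliminate ->)
≡ ~(p3 | ~p2) | ~p2 | (p1 <-> (~p3 | p2))   (eliminate ->)
≡ ~(p3 | ~p2) | ~p2 | ((p1 -> (~p3 | p2)) & ((~p3 | p2) -> p1))   (eliminate <->)
≡ ~(p3 | ~p2) | ~p2 | ((~p1 | ~p3 | p2) & ((~p3 | p2) -> p1))   (eliminate ->)
≡ ~(p3 | ~p2) | ~p2 | ((~p1 | ~p3 | p2) & (~(~p3 | p2) | p1))   (eliminate ->)
≡ (~p3 & ~~p2) | ~p2 | ((~p1 | ~p3 | p2) & (~(~p3 | p2) | p1))   (De Morgan)
≡ (~p3 & p2) | ~p2 | ((~p1 | ~p3 | p2) & (~(~p3 | p2) | p1))   (double negation)
≡ (~p3 & p2) | ~p2 | ((~p1 | ~p3 | p2) & ((~~p3 & ~p2) | p1))   (De Morgan)
≡ (~p3 & p2) | ~p2 | ((~p1 | ~p3 | p2) & ((p3 & ~p2) | p1))   (double negation)
≡ (~p3 | ~p2 | ~p1 | ~p3 | p2) & (~p3 | ~p2 | p3 | p1) & (~p3 | ~p2 | ~p2 | p1) & (p2 | ~p2 | ~p1 | ~p3 | p2) & (p2 | ~p2 | p3 | p1) & (p2 | ~p2 | ~p2 | p1)   (distribute | over &)
≡ ~p3 | ~p2 | p1   (simplify)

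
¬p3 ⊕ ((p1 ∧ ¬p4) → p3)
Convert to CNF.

(p3 ∨ p1) ∧ (p3 ∨ ¬p4)

¬p3 ⊕ ((p1 ∧ ¬p4) → p3)
≡ (¬p3 ∨ ((p1 ∧ ¬p4) → p3)) ∧ ¬(¬p3 ∧ ((p1 ∧ ¬p4) → p3))   [expand ⊕]
≡ (¬p3 ∨ ¬(p1 ∧ ¬p4) ∨ p3) ∧ ¬(¬p3 ∧ ((p1 ∧ ¬p4) → p3))   [eliminate →]
≡ (¬p3 ∨ ¬(p1 ∧ ¬p4) ∨ p3) ∧ ¬(¬p3 ∧ (¬(p1 ∧ ¬p4) ∨ p3))   [eliminate →]
≡ (¬p3 ∨ ¬p1 ∨ ¬¬p4 ∨ p3) ∧ ¬(¬p3 ∧ (¬(p1 ∧ ¬p4) ∨ p3))   [De Morgan]
≡ (¬p3 ∨ ¬p1 ∨ p4 ∨ p3) ∧ ¬(¬p3 ∧ (¬(p1 ∧ ¬p4) ∨ p3))   [double negation]
≡ (¬p3 ∨ ¬p1 ∨ p4 ∨ p3) ∧ (¬¬p3 ∨ ¬(¬(p1 ∧ ¬p4) ∨ p3))   [De Morgan]
≡ (¬p3 ∨ ¬p1 ∨ p4 ∨ p3) ∧ (p3 ∨ ¬(¬(p1 ∧ ¬p4) ∨ p3))   [double negation]
≡ (¬p3 ∨ ¬p1 ∨ p4 ∨ p3) ∧ (p3 ∨ (¬¬(p1 ∧ ¬p4) ∧ ¬p3))   [De Morgan]
≡ (¬p3 ∨ ¬p1 ∨ p4 ∨ p3) ∧ (p3 ∨ (p1 ∧ ¬p4 ∧ ¬p3))   [double negation]
≡ (¬p3 ∨ ¬p1 ∨ p4 ∨ p3) ∧ (p3 ∨ p1) ∧ (p3 ∨ ¬p4) ∧ (p3 ∨ ¬p3)   [distribute ∨ over ∧]
≡ (p3 ∨ p1) ∧ (p3 ∨ ¬p4)   [simplify]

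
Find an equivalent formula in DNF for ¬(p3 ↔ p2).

¬(p3 ↔ p2)
≡ ¬((p3 → p2) ∧ (p2 → p3))   (eliminate ↔)
≡ ¬((¬p3 ∨ p2) ∧ (p2 → p3))   (eliminate →)
≡ ¬((¬p3 ∨ p2) ∧ (¬p2 ∨ p3))   (eliminate →)
≡ ¬(¬p3 ∨ p2) ∨ ¬(¬p2 ∨ p3)   (De Morgan)
≡ (¬¬p3 ∧ ¬p2) ∨ ¬(¬p2 ∨ p3)   (De Morgan)
≡ (p3 ∧ ¬p2) ∨ ¬(¬p2 ∨ p3)   (double negation)
≡ (p3 ∧ ¬p2) ∨ (¬¬p2 ∧ ¬p3)   (De Morgan)
≡ (p3 ∧ ¬p2) ∨ (p2 ∧ ¬p3)   (double negation)

(p3 ∧ ¬p2) ∨ (p2 ∧ ¬p3)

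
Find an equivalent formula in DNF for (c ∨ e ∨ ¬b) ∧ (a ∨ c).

(c ∨ e ∨ ¬b) ∧ (a ∨ c)
= (c ∧ a) ∨ (c ∧ c) ∨ (e ∧ a) ∨ (e ∧ c) ∨ (¬b ∧ a) ∨ (¬b ∧ c)   [distribute ∧ over ∨]
= c ∨ (e ∧ a) ∨ (¬b ∧ a)   [simplify]

c ∨ (e ∧ a) ∨ (¬b ∧ a)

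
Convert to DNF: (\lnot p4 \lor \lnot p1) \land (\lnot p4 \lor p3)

(\lnot p4 \lor \lnot p1) \land (\lnot p4 \lor p3)
⇔ (\lnot p4 \land \lnot p4) \lor (\lnot p4 \land p3) \lor (\lnot p1 \land \lnot p4) \lor (\lnot p1 \land p3)   [distribute \land over \lor]
⇔ \lnot p4 \lor (\lnot p1 \land p3)   [simplify]

\lnot p4 \lor (\lnot p1 \land p3)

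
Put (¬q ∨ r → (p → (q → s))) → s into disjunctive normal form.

r ∧ p ∧ q ∧ ¬s ∨ s

(¬q ∨ r → (p → (q → s))) → s
≡ ¬(¬q ∨ r → (p → (q → s))) ∨ s   [eliminate →]
≡ ¬(¬(¬q ∨ r) ∨ (p → (q → s))) ∨ s   [eliminate →]
≡ ¬(¬(¬q ∨ r) ∨ ¬p ∨ (q → s)) ∨ s   [eliminate →]
≡ ¬(¬(¬q ∨ r) ∨ ¬p ∨ ¬q ∨ s) ∨ s   [eliminate →]
≡ ¬¬(¬q ∨ r) ∧ ¬¬p ∧ ¬¬q ∧ ¬s ∨ s   [De Morgan]
≡ (¬q ∨ r) ∧ ¬¬p ∧ ¬¬q ∧ ¬s ∨ s   [double negation]
≡ (¬q ∨ r) ∧ p ∧ ¬¬q ∧ ¬s ∨ s   [double negation]
≡ (¬q ∨ r) ∧ p ∧ q ∧ ¬s ∨ s   [double negation]
≡ ¬q ∧ p ∧ q ∧ ¬s ∨ r ∧ p ∧ q ∧ ¬s ∨ s   [distribute ∧ over ∨]
≡ r ∧ p ∧ q ∧ ¬s ∨ s   [simplify]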